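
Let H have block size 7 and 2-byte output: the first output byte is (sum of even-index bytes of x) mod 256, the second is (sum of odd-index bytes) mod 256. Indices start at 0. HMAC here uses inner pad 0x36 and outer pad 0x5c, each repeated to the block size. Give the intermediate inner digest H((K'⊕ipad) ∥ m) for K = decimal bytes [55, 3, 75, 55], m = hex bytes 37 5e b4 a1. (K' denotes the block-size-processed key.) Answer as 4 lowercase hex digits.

e957

Key decimal bytes [55, 3, 75, 55] = 37 03 4b 37 is 4 bytes ≤ B = 7; zero-pad to 7 bytes: K' = 37 03 4b 37 00 00 00.
K' ⊕ ipad = 01 35 7d 01 36 36 36.
Inner input = 01 35 7d 01 36 36 36 ∥ 37 5e b4 a1.
Inner hash: even-index sum = 489 mod 256 = 233; odd-index sum = 343 mod 256 = 87 → e9 57.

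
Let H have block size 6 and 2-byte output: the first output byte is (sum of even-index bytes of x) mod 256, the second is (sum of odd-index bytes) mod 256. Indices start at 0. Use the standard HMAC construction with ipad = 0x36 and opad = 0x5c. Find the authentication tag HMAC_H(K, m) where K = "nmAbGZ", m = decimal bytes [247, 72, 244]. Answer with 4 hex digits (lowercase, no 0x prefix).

Key "nmAbGZ" = 6e 6d 41 62 47 5a is exactly B = 6 bytes: K' = 6e 6d 41 62 47 5a.
K' ⊕ ipad = 58 5b 77 54 71 6c.  K' ⊕ opad = 32 31 1d 3e 1b 06.
Inner input = (K'⊕ipad) ∥ m = 58 5b 77 54 71 6c ∥ f7 48 f4.
Inner hash: even-index sum = 811 mod 256 = 43; odd-index sum = 355 mod 256 = 99 → 2b 63.
Outer input = (K'⊕opad) ∥ inner = 32 31 1d 3e 1b 06 ∥ 2b 63.
Outer hash (tag): even-index sum = 149 mod 256 = 149; odd-index sum = 216 mod 256 = 216 → 95 d8.

95d8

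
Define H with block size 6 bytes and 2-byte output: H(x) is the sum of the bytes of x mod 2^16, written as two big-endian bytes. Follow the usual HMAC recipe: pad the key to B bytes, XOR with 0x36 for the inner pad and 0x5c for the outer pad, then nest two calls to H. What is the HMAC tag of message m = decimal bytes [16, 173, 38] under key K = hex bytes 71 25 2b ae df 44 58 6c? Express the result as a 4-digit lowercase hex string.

022b

Key hex bytes 71 25 2b ae df 44 58 6c is 8 bytes > B = 6, so hash it first: H(key) = 03 56, then zero-pad to 6 bytes: K' = 03 56 00 00 00 00.
K' ⊕ ipad = 35 60 36 36 36 36.  K' ⊕ opad = 5f 0a 5c 5c 5c 5c.
Inner input = (K'⊕ipad) ∥ m = 35 60 36 36 36 36 ∥ 10 ad 26.
Inner hash: sum = 53+96+54+54+54+54+16+173+38 = 592 → 02 50.
Outer input = (K'⊕opad) ∥ inner = 5f 0a 5c 5c 5c 5c ∥ 02 50.
Outer hash (tag): sum = 95+10+92+92+92+92+2+80 = 555 → 02 2b.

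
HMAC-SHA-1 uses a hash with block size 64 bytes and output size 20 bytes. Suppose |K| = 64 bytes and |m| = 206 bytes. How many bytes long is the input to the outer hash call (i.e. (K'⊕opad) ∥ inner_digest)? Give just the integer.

Key is 64 ≤ 64 bytes, zero-padded: |K'| = 64.
Outer input = (K'⊕opad) ∥ H(inner) → 64 + 20 = 84 bytes.

84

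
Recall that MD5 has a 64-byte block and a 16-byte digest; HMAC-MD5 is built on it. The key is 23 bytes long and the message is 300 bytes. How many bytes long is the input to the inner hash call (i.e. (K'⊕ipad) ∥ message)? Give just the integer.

364

Key is 23 ≤ 64 bytes, zero-padded: |K'| = 64.
Inner input = (K'⊕ipad) ∥ m → 64 + 300 = 364 bytes.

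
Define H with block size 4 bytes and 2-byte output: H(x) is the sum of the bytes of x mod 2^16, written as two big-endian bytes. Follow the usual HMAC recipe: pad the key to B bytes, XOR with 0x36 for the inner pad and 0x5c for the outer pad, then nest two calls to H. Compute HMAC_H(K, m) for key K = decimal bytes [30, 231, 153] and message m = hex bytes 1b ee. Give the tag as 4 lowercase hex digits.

Key decimal bytes [30, 231, 153] = 1e e7 99 is 3 bytes ≤ B = 4; zero-pad to 4 bytes: K' = 1e e7 99 00.
K' ⊕ ipad = 28 d1 af 36.  K' ⊕ opad = 42 bb c5 5c.
Inner input = (K'⊕ipad) ∥ m = 28 d1 af 36 ∥ 1b ee.
Inner hash: sum = 40+209+175+54+27+238 = 743 → 02 e7.
Outer input = (K'⊕opad) ∥ inner = 42 bb c5 5c ∥ 02 e7.
Outer hash (tag): sum = 66+187+197+92+2+231 = 775 → 03 07.

0307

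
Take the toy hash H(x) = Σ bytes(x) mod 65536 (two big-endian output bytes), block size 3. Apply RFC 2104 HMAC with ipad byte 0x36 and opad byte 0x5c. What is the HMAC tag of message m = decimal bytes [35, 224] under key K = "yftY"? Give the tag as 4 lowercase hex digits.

01b5

Key "yftY" = 79 66 74 59 is 4 bytes > B = 3, so hash it first: H(key) = 01 ac, then zero-pad to 3 bytes: K' = 01 ac 00.
K' ⊕ ipad = 37 9a 36.  K' ⊕ opad = 5d f0 5c.
Inner input = (K'⊕ipad) ∥ m = 37 9a 36 ∥ 23 e0.
Inner hash: sum = 55+154+54+35+224 = 522 → 02 0a.
Outer input = (K'⊕opad) ∥ inner = 5d f0 5c ∥ 02 0a.
Outer hash (tag): sum = 93+240+92+2+10 = 437 → 01 b5.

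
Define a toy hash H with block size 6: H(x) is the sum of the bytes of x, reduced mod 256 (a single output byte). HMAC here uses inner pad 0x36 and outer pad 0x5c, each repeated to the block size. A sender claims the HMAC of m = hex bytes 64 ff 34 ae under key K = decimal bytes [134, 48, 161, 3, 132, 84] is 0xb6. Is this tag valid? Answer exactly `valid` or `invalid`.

Key decimal bytes [134, 48, 161, 3, 132, 84] = 86 30 a1 03 84 54 is exactly B = 6 bytes: K' = 86 30 a1 03 84 54.
K' ⊕ ipad = b0 06 97 35 b2 62; K' ⊕ opad = da 6c fd 5f d8 08.
Inner hash: sum = 176+6+151+53+178+98+100+255+52+174 = 1243; mod 256 = 219 → db.
Outer hash (recomputed tag): sum = 218+108+253+95+216+8+219 = 1117; mod 256 = 93 → 5d.
Recomputed tag = 5d; claimed = b6 → mismatch.

invalid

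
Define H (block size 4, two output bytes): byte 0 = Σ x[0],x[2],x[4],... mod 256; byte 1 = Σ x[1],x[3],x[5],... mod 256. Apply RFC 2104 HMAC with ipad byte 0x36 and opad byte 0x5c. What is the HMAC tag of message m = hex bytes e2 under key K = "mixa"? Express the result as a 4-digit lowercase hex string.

e028

Key "mixa" = 6d 69 78 61 is exactly B = 4 bytes: K' = 6d 69 78 61.
K' ⊕ ipad = 5b 5f 4e 57.  K' ⊕ opad = 31 35 24 3d.
Inner input = (K'⊕ipad) ∥ m = 5b 5f 4e 57 ∥ e2.
Inner hash: even-index sum = 395 mod 256 = 139; odd-index sum = 182 mod 256 = 182 → 8b b6.
Outer input = (K'⊕opad) ∥ inner = 31 35 24 3d ∥ 8b b6.
Outer hash (tag): even-index sum = 224 mod 256 = 224; odd-index sum = 296 mod 256 = 40 → e0 28.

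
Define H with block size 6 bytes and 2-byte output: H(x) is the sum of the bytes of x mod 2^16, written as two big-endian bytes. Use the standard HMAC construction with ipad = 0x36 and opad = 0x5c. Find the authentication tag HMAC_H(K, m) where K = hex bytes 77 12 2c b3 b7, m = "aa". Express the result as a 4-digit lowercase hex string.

039e

Key hex bytes 77 12 2c b3 b7 is 5 bytes ≤ B = 6; zero-pad to 6 bytes: K' = 77 12 2c b3 b7 00.
K' ⊕ ipad = 41 24 1a 85 81 36.  K' ⊕ opad = 2b 4e 70 ef eb 5c.
Inner input = (K'⊕ipad) ∥ m = 41 24 1a 85 81 36 ∥ 61 61.
Inner hash: sum = 65+36+26+133+129+54+97+97 = 637 → 02 7d.
Outer input = (K'⊕opad) ∥ inner = 2b 4e 70 ef eb 5c ∥ 02 7d.
Outer hash (tag): sum = 43+78+112+239+235+92+2+125 = 926 → 03 9e.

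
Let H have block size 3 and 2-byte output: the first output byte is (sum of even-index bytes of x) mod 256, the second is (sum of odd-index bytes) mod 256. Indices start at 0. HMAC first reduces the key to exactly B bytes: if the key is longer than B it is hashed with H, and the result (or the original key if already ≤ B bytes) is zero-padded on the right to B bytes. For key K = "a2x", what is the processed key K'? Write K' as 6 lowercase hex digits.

Key "a2x" = 61 32 78 is exactly B = 3 bytes: K' = 61 32 78.

613278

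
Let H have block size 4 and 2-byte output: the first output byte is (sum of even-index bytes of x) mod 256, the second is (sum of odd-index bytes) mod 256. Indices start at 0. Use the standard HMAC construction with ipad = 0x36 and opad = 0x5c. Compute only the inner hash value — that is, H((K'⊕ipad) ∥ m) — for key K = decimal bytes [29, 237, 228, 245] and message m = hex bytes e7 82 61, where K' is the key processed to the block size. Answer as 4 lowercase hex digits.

Key decimal bytes [29, 237, 228, 245] = 1d ed e4 f5 is exactly B = 4 bytes: K' = 1d ed e4 f5.
K' ⊕ ipad = 2b db d2 c3.
Inner input = 2b db d2 c3 ∥ e7 82 61.
Inner hash: even-index sum = 581 mod 256 = 69; odd-index sum = 544 mod 256 = 32 → 45 20.

4520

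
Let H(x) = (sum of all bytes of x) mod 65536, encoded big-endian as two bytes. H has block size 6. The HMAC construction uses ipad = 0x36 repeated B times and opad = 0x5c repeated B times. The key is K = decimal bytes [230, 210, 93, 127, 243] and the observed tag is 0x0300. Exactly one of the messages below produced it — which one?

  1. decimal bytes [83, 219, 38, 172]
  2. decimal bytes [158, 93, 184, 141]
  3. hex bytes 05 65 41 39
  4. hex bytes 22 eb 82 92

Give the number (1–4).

Key decimal bytes [230, 210, 93, 127, 243] = e6 d2 5d 7f f3 is 5 bytes ≤ B = 6; zero-pad to 6 bytes: K' = e6 d2 5d 7f f3 00.
K' ⊕ ipad = d0 e4 6b 49 c5 36; K' ⊕ opad = ba 8e 01 23 af 5c.
m1: inner = H(d0 e4 6b 49 c5 36 53 db 26 ac) = 05 63; tag = H(ba 8e 01 23 af 5c 05 63) = 02df
m2: inner = H(d0 e4 6b 49 c5 36 9e 5d b8 8d) = 05 a3; tag = H(ba 8e 01 23 af 5c 05 a3) = 031f
m3: inner = H(d0 e4 6b 49 c5 36 05 65 41 39) = 04 47; tag = H(ba 8e 01 23 af 5c 04 47) = 02c2
m4: inner = H(d0 e4 6b 49 c5 36 22 eb 82 92) = 05 84; tag = H(ba 8e 01 23 af 5c 05 84) = 0300 ← matches

4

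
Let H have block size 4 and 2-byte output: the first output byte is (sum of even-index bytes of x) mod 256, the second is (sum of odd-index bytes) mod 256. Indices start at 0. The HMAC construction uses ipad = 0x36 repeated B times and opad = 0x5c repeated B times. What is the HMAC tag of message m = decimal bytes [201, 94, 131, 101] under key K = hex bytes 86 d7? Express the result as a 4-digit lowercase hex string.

68c1

Key hex bytes 86 d7 is 2 bytes ≤ B = 4; zero-pad to 4 bytes: K' = 86 d7 00 00.
K' ⊕ ipad = b0 e1 36 36.  K' ⊕ opad = da 8b 5c 5c.
Inner input = (K'⊕ipad) ∥ m = b0 e1 36 36 ∥ c9 5e 83 65.
Inner hash: even-index sum = 562 mod 256 = 50; odd-index sum = 474 mod 256 = 218 → 32 da.
Outer input = (K'⊕opad) ∥ inner = da 8b 5c 5c ∥ 32 da.
Outer hash (tag): even-index sum = 360 mod 256 = 104; odd-index sum = 449 mod 256 = 193 → 68 c1.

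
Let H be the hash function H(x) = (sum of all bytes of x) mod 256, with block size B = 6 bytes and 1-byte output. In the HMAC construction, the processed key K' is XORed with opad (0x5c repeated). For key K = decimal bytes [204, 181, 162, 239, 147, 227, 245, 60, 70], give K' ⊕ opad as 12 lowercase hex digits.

a35c5c5c5c5c

Key decimal bytes [204, 181, 162, 239, 147, 227, 245, 60, 70] = cc b5 a2 ef 93 e3 f5 3c 46 is 9 bytes > B = 6, so hash it first: H(key) = ff, then zero-pad to 6 bytes: K' = ff 00 00 00 00 00.
XOR each byte with 0x5c: ff⊕5c=a3, 00⊕5c=5c, 00⊕5c=5c, 00⊕5c=5c, 00⊕5c=5c, 00⊕5c=5c.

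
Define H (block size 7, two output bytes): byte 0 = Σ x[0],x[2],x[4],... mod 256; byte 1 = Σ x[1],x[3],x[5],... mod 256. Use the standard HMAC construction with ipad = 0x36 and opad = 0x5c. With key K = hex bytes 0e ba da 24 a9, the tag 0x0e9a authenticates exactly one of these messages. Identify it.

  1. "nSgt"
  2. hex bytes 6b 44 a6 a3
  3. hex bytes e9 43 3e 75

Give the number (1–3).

Key hex bytes 0e ba da 24 a9 is 5 bytes ≤ B = 7; zero-pad to 7 bytes: K' = 0e ba da 24 a9 00 00.
K' ⊕ ipad = 38 8c ec 12 9f 36 36; K' ⊕ opad = 52 e6 86 78 f5 5c 5c.
m1: inner = H(38 8c ec 12 9f 36 36 6e 53 67 74) = c0 a9; tag = H(52 e6 86 78 f5 5c 5c c0 a9) = d27a
m2: inner = H(38 8c ec 12 9f 36 36 6b 44 a6 a3) = e0 e5; tag = H(52 e6 86 78 f5 5c 5c e0 e5) = 0e9a ← matches
m3: inner = H(38 8c ec 12 9f 36 36 e9 43 3e 75) = b1 fb; tag = H(52 e6 86 78 f5 5c 5c b1 fb) = 246b

2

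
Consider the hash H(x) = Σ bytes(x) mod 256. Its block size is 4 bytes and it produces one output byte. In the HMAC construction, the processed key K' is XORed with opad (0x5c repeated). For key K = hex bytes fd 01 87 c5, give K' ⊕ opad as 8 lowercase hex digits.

Key hex bytes fd 01 87 c5 is exactly B = 4 bytes: K' = fd 01 87 c5.
XOR each byte with 0x5c: fd⊕5c=a1, 01⊕5c=5d, 87⊕5c=db, c5⊕5c=99.

a15ddb99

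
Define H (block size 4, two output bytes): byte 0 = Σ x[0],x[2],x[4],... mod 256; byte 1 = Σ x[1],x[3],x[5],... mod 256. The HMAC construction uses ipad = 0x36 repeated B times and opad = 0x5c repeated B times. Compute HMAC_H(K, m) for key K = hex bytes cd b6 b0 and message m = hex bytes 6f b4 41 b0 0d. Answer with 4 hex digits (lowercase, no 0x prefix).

Key hex bytes cd b6 b0 is 3 bytes ≤ B = 4; zero-pad to 4 bytes: K' = cd b6 b0 00.
K' ⊕ ipad = fb 80 86 36.  K' ⊕ opad = 91 ea ec 5c.
Inner input = (K'⊕ipad) ∥ m = fb 80 86 36 ∥ 6f b4 41 b0 0d.
Inner hash: even-index sum = 574 mod 256 = 62; odd-index sum = 538 mod 256 = 26 → 3e 1a.
Outer input = (K'⊕opad) ∥ inner = 91 ea ec 5c ∥ 3e 1a.
Outer hash (tag): even-index sum = 443 mod 256 = 187; odd-index sum = 352 mod 256 = 96 → bb 60.

bb60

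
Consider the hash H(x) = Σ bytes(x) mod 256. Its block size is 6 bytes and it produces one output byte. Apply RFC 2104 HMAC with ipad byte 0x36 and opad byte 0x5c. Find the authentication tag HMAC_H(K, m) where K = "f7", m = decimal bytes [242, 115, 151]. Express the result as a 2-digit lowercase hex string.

3a

Key "f7" = 66 37 is 2 bytes ≤ B = 6; zero-pad to 6 bytes: K' = 66 37 00 00 00 00.
K' ⊕ ipad = 50 01 36 36 36 36.  K' ⊕ opad = 3a 6b 5c 5c 5c 5c.
Inner input = (K'⊕ipad) ∥ m = 50 01 36 36 36 36 ∥ f2 73 97.
Inner hash: sum = 80+1+54+54+54+54+242+115+151 = 805; mod 256 = 37 → 25.
Outer input = (K'⊕opad) ∥ inner = 3a 6b 5c 5c 5c 5c ∥ 25.
Outer hash (tag): sum = 58+107+92+92+92+92+37 = 570; mod 256 = 58 → 3a.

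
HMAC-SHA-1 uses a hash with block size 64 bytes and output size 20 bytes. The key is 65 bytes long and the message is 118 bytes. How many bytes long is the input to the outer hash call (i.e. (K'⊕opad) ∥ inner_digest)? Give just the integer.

Key is 65 > 64 bytes, so it is hashed to 20 bytes then zero-padded to 64: |K'| = 64.
Outer input = (K'⊕opad) ∥ H(inner) → 64 + 20 = 84 bytes.

84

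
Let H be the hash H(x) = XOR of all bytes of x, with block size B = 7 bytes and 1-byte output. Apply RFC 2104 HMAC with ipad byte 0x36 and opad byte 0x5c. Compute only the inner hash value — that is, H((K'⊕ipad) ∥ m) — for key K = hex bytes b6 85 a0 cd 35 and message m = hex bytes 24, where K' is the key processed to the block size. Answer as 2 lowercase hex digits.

Key hex bytes b6 85 a0 cd 35 is 5 bytes ≤ B = 7; zero-pad to 7 bytes: K' = b6 85 a0 cd 35 00 00.
K' ⊕ ipad = 80 b3 96 fb 03 36 36.
Inner input = 80 b3 96 fb 03 36 36 ∥ 24.
Inner hash: XOR 80⊕b3⊕96⊕fb⊕03⊕36⊕36⊕24 = 79.

79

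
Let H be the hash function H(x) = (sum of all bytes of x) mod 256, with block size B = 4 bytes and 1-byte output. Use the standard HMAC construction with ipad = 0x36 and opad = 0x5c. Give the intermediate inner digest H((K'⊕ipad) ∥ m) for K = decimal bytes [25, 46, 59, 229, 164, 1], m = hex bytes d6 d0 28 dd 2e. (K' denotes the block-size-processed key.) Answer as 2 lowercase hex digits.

b5

Key decimal bytes [25, 46, 59, 229, 164, 1] = 19 2e 3b e5 a4 01 is 6 bytes > B = 4, so hash it first: H(key) = 0c, then zero-pad to 4 bytes: K' = 0c 00 00 00.
K' ⊕ ipad = 3a 36 36 36.
Inner input = 3a 36 36 36 ∥ d6 d0 28 dd 2e.
Inner hash: sum = 58+54+54+54+214+208+40+221+46 = 949; mod 256 = 181 → b5.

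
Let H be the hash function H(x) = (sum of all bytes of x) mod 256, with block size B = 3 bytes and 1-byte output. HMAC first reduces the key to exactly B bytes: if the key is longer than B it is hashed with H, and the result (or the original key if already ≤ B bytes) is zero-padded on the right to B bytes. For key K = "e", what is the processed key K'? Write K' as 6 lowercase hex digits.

Key "e" = 65 is 1 byte ≤ B = 3; zero-pad to 3 bytes: K' = 65 00 00.

650000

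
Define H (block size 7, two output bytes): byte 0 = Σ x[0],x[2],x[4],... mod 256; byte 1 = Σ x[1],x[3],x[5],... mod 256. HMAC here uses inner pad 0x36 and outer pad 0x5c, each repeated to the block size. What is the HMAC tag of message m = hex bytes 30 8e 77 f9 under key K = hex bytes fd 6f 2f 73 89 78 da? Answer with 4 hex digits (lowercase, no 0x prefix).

029c

Key hex bytes fd 6f 2f 73 89 78 da is exactly B = 7 bytes: K' = fd 6f 2f 73 89 78 da.
K' ⊕ ipad = cb 59 19 45 bf 4e ec.  K' ⊕ opad = a1 33 73 2f d5 24 86.
Inner input = (K'⊕ipad) ∥ m = cb 59 19 45 bf 4e ec ∥ 30 8e 77 f9.
Inner hash: even-index sum = 1046 mod 256 = 22; odd-index sum = 403 mod 256 = 147 → 16 93.
Outer input = (K'⊕opad) ∥ inner = a1 33 73 2f d5 24 86 ∥ 16 93.
Outer hash (tag): even-index sum = 770 mod 256 = 2; odd-index sum = 156 mod 256 = 156 → 02 9c.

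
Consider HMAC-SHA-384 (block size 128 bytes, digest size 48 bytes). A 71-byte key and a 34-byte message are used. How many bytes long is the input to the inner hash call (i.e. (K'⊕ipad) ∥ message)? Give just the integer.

162

Key is 71 ≤ 128 bytes, zero-padded: |K'| = 128.
Inner input = (K'⊕ipad) ∥ m → 128 + 34 = 162 bytes.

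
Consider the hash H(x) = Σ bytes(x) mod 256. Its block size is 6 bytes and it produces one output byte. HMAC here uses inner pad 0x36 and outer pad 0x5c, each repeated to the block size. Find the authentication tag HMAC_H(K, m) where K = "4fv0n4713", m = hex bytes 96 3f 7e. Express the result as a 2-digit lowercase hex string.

Key "4fv0n4713" = 34 66 76 30 6e 34 37 31 33 is 9 bytes > B = 6, so hash it first: H(key) = 7d, then zero-pad to 6 bytes: K' = 7d 00 00 00 00 00.
K' ⊕ ipad = 4b 36 36 36 36 36.  K' ⊕ opad = 21 5c 5c 5c 5c 5c.
Inner input = (K'⊕ipad) ∥ m = 4b 36 36 36 36 36 ∥ 96 3f 7e.
Inner hash: sum = 75+54+54+54+54+54+150+63+126 = 684; mod 256 = 172 → ac.
Outer input = (K'⊕opad) ∥ inner = 21 5c 5c 5c 5c 5c ∥ ac.
Outer hash (tag): sum = 33+92+92+92+92+92+172 = 665; mod 256 = 153 → 99.

99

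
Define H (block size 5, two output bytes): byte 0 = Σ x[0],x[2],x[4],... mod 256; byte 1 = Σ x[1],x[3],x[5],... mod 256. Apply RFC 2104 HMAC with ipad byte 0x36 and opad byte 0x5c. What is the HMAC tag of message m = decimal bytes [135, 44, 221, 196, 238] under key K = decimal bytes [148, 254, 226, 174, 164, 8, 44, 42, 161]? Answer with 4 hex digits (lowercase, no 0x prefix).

e30b

Key decimal bytes [148, 254, 226, 174, 164, 8, 44, 42, 161] = 94 fe e2 ae a4 08 2c 2a a1 is 9 bytes > B = 5, so hash it first: H(key) = e7 de, then zero-pad to 5 bytes: K' = e7 de 00 00 00.
K' ⊕ ipad = d1 e8 36 36 36.  K' ⊕ opad = bb 82 5c 5c 5c.
Inner input = (K'⊕ipad) ∥ m = d1 e8 36 36 36 ∥ 87 2c dd c4 ee.
Inner hash: even-index sum = 557 mod 256 = 45; odd-index sum = 880 mod 256 = 112 → 2d 70.
Outer input = (K'⊕opad) ∥ inner = bb 82 5c 5c 5c ∥ 2d 70.
Outer hash (tag): even-index sum = 483 mod 256 = 227; odd-index sum = 267 mod 256 = 11 → e3 0b.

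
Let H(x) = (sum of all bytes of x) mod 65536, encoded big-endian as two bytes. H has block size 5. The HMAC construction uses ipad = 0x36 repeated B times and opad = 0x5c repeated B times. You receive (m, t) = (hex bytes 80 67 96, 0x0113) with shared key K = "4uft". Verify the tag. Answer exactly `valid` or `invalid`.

invalid

Key "4uft" = 34 75 66 74 is 4 bytes ≤ B = 5; zero-pad to 5 bytes: K' = 34 75 66 74 00.
K' ⊕ ipad = 02 43 50 42 36; K' ⊕ opad = 68 29 3a 28 5c.
Inner hash: sum = 2+67+80+66+54+128+103+150 = 650 → 02 8a.
Outer hash (recomputed tag): sum = 104+41+58+40+92+2+138 = 475 → 01 db.
Recomputed tag = 01db; claimed = 0113 → mismatch.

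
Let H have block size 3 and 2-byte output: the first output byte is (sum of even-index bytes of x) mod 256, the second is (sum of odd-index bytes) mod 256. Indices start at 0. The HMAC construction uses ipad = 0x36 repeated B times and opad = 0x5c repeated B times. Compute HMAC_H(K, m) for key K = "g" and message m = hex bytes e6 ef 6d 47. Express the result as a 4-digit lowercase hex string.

2019

Key "g" = 67 is 1 byte ≤ B = 3; zero-pad to 3 bytes: K' = 67 00 00.
K' ⊕ ipad = 51 36 36.  K' ⊕ opad = 3b 5c 5c.
Inner input = (K'⊕ipad) ∥ m = 51 36 36 ∥ e6 ef 6d 47.
Inner hash: even-index sum = 445 mod 256 = 189; odd-index sum = 393 mod 256 = 137 → bd 89.
Outer input = (K'⊕opad) ∥ inner = 3b 5c 5c ∥ bd 89.
Outer hash (tag): even-index sum = 288 mod 256 = 32; odd-index sum = 281 mod 256 = 25 → 20 19.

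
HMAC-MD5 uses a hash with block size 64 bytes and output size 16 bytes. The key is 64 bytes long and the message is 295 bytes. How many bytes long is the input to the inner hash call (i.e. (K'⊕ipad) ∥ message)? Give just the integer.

359

Key is 64 ≤ 64 bytes, zero-padded: |K'| = 64.
Inner input = (K'⊕ipad) ∥ m → 64 + 295 = 359 bytes.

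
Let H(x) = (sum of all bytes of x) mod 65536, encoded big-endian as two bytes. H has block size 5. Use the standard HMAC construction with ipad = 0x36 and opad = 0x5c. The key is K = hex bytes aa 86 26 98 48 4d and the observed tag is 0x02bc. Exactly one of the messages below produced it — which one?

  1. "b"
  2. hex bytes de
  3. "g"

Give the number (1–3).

2

Key hex bytes aa 86 26 98 48 4d is 6 bytes > B = 5, so hash it first: H(key) = 02 83, then zero-pad to 5 bytes: K' = 02 83 00 00 00.
K' ⊕ ipad = 34 b5 36 36 36; K' ⊕ opad = 5e df 5c 5c 5c.
m1: inner = H(34 b5 36 36 36 62) = 01 ed; tag = H(5e df 5c 5c 5c 01 ed) = 033f
m2: inner = H(34 b5 36 36 36 de) = 02 69; tag = H(5e df 5c 5c 5c 02 69) = 02bc ← matches
m3: inner = H(34 b5 36 36 36 67) = 01 f2; tag = H(5e df 5c 5c 5c 01 f2) = 0344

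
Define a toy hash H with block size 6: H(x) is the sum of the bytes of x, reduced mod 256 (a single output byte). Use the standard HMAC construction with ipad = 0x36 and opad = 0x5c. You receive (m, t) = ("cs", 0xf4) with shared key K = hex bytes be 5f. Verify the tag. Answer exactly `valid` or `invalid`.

Key hex bytes be 5f is 2 bytes ≤ B = 6; zero-pad to 6 bytes: K' = be 5f 00 00 00 00.
K' ⊕ ipad = 88 69 36 36 36 36; K' ⊕ opad = e2 03 5c 5c 5c 5c.
Inner hash: sum = 136+105+54+54+54+54+99+115 = 671; mod 256 = 159 → 9f.
Outer hash (recomputed tag): sum = 226+3+92+92+92+92+159 = 756; mod 256 = 244 → f4.
Recomputed tag = f4; claimed = f4 → match.

valid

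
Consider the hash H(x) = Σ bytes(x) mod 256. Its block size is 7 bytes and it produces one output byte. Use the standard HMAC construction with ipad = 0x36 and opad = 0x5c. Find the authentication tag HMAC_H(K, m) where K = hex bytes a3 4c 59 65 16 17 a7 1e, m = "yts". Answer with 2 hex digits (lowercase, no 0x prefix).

Key hex bytes a3 4c 59 65 16 17 a7 1e is 8 bytes > B = 7, so hash it first: H(key) = 9f, then zero-pad to 7 bytes: K' = 9f 00 00 00 00 00 00.
K' ⊕ ipad = a9 36 36 36 36 36 36.  K' ⊕ opad = c3 5c 5c 5c 5c 5c 5c.
Inner input = (K'⊕ipad) ∥ m = a9 36 36 36 36 36 36 ∥ 79 74 73.
Inner hash: sum = 169+54+54+54+54+54+54+121+116+115 = 845; mod 256 = 77 → 4d.
Outer input = (K'⊕opad) ∥ inner = c3 5c 5c 5c 5c 5c 5c ∥ 4d.
Outer hash (tag): sum = 195+92+92+92+92+92+92+77 = 824; mod 256 = 56 → 38.

38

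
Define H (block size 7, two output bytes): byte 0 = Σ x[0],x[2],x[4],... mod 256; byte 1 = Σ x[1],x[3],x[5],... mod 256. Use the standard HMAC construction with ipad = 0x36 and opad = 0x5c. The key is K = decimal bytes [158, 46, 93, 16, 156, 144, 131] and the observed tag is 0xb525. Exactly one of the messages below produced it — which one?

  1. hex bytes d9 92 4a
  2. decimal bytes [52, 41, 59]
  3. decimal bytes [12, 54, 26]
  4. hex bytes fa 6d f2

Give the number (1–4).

Key decimal bytes [158, 46, 93, 16, 156, 144, 131] = 9e 2e 5d 10 9c 90 83 is exactly B = 7 bytes: K' = 9e 2e 5d 10 9c 90 83.
K' ⊕ ipad = a8 18 6b 26 aa a6 b5; K' ⊕ opad = c2 72 01 4c c0 cc df.
m1: inner = H(a8 18 6b 26 aa a6 b5 d9 92 4a) = 04 07; tag = H(c2 72 01 4c c0 cc df 04 07) = 698e
m2: inner = H(a8 18 6b 26 aa a6 b5 34 29 3b) = 9b 53; tag = H(c2 72 01 4c c0 cc df 9b 53) = b525 ← matches
m3: inner = H(a8 18 6b 26 aa a6 b5 0c 36 1a) = a8 0a; tag = H(c2 72 01 4c c0 cc df a8 0a) = 6c32
m4: inner = H(a8 18 6b 26 aa a6 b5 fa 6d f2) = df d0; tag = H(c2 72 01 4c c0 cc df df d0) = 3269

2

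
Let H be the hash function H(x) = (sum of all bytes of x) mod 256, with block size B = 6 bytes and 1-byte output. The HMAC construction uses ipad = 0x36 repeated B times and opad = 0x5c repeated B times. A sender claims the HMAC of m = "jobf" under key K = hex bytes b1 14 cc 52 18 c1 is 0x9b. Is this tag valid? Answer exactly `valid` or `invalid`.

Key hex bytes b1 14 cc 52 18 c1 is exactly B = 6 bytes: K' = b1 14 cc 52 18 c1.
K' ⊕ ipad = 87 22 fa 64 2e f7; K' ⊕ opad = ed 48 90 0e 44 9d.
Inner hash: sum = 135+34+250+100+46+247+106+111+98+102 = 1229; mod 256 = 205 → cd.
Outer hash (recomputed tag): sum = 237+72+144+14+68+157+205 = 897; mod 256 = 129 → 81.
Recomputed tag = 81; claimed = 9b → mismatch.

invalid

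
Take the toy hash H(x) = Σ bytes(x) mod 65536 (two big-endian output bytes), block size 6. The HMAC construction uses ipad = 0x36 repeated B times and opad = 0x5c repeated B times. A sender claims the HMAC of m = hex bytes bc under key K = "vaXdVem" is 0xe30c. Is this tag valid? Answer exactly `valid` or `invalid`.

Key "vaXdVem" = 76 61 58 64 56 65 6d is 7 bytes > B = 6, so hash it first: H(key) = 02 bb, then zero-pad to 6 bytes: K' = 02 bb 00 00 00 00.
K' ⊕ ipad = 34 8d 36 36 36 36; K' ⊕ opad = 5e e7 5c 5c 5c 5c.
Inner hash: sum = 52+141+54+54+54+54+188 = 597 → 02 55.
Outer hash (recomputed tag): sum = 94+231+92+92+92+92+2+85 = 780 → 03 0c.
Recomputed tag = 030c; claimed = e30c → mismatch.

invalid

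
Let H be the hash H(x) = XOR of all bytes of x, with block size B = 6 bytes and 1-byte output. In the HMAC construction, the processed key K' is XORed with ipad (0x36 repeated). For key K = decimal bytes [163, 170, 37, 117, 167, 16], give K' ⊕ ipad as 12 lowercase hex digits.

959c13439126

Key decimal bytes [163, 170, 37, 117, 167, 16] = a3 aa 25 75 a7 10 is exactly B = 6 bytes: K' = a3 aa 25 75 a7 10.
XOR each byte with 0x36: a3⊕36=95, aa⊕36=9c, 25⊕36=13, 75⊕36=43, a7⊕36=91, 10⊕36=26.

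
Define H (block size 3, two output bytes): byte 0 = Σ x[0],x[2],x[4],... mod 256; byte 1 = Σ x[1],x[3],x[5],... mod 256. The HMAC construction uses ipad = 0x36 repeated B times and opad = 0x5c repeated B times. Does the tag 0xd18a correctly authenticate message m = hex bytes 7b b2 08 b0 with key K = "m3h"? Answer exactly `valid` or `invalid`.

invalid

Key "m3h" = 6d 33 68 is exactly B = 3 bytes: K' = 6d 33 68.
K' ⊕ ipad = 5b 05 5e; K' ⊕ opad = 31 6f 34.
Inner hash: even-index sum = 539 mod 256 = 27; odd-index sum = 136 mod 256 = 136 → 1b 88.
Outer hash (recomputed tag): even-index sum = 237 mod 256 = 237; odd-index sum = 138 mod 256 = 138 → ed 8a.
Recomputed tag = ed8a; claimed = d18a → mismatch.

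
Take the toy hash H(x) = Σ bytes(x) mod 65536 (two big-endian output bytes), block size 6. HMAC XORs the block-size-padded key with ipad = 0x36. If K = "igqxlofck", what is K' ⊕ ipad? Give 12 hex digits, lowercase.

Key "igqxlofck" = 69 67 71 78 6c 6f 66 63 6b is 9 bytes > B = 6, so hash it first: H(key) = 03 c8, then zero-pad to 6 bytes: K' = 03 c8 00 00 00 00.
XOR each byte with 0x36: 03⊕36=35, c8⊕36=fe, 00⊕36=36, 00⊕36=36, 00⊕36=36, 00⊕36=36.

35fe36363636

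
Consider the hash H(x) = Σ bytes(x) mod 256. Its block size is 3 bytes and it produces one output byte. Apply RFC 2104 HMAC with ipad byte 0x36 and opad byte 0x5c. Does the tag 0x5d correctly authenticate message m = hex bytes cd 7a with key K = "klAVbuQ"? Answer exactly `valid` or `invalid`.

Key "klAVbuQ" = 6b 6c 41 56 62 75 51 is 7 bytes > B = 3, so hash it first: H(key) = 96, then zero-pad to 3 bytes: K' = 96 00 00.
K' ⊕ ipad = a0 36 36; K' ⊕ opad = ca 5c 5c.
Inner hash: sum = 160+54+54+205+122 = 595; mod 256 = 83 → 53.
Outer hash (recomputed tag): sum = 202+92+92+83 = 469; mod 256 = 213 → d5.
Recomputed tag = d5; claimed = 5d → mismatch.

invalid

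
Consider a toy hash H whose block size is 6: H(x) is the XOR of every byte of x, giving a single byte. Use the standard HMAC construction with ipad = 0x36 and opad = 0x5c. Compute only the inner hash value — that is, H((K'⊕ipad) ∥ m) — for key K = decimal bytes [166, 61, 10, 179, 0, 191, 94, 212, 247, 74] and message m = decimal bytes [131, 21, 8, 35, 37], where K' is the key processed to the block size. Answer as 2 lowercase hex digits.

32

Key decimal bytes [166, 61, 10, 179, 0, 191, 94, 212, 247, 74] = a6 3d 0a b3 00 bf 5e d4 f7 4a is 10 bytes > B = 6, so hash it first: H(key) = aa, then zero-pad to 6 bytes: K' = aa 00 00 00 00 00.
K' ⊕ ipad = 9c 36 36 36 36 36.
Inner input = 9c 36 36 36 36 36 ∥ 83 15 08 23 25.
Inner hash: XOR 9c⊕36⊕36⊕36⊕36⊕36⊕83⊕15⊕08⊕23⊕25 = 32.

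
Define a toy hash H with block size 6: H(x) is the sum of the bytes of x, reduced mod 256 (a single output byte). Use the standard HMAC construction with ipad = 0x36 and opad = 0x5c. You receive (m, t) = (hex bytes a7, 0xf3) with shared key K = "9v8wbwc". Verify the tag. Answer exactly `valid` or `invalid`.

Key "9v8wbwc" = 39 76 38 77 62 77 63 is 7 bytes > B = 6, so hash it first: H(key) = 9a, then zero-pad to 6 bytes: K' = 9a 00 00 00 00 00.
K' ⊕ ipad = ac 36 36 36 36 36; K' ⊕ opad = c6 5c 5c 5c 5c 5c.
Inner hash: sum = 172+54+54+54+54+54+167 = 609; mod 256 = 97 → 61.
Outer hash (recomputed tag): sum = 198+92+92+92+92+92+97 = 755; mod 256 = 243 → f3.
Recomputed tag = f3; claimed = f3 → match.

valid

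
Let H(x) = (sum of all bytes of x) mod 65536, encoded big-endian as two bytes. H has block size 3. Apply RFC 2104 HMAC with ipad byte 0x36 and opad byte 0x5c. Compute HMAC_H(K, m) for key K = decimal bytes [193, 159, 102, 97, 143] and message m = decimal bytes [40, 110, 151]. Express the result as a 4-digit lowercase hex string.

Key decimal bytes [193, 159, 102, 97, 143] = c1 9f 66 61 8f is 5 bytes > B = 3, so hash it first: H(key) = 02 b6, then zero-pad to 3 bytes: K' = 02 b6 00.
K' ⊕ ipad = 34 80 36.  K' ⊕ opad = 5e ea 5c.
Inner input = (K'⊕ipad) ∥ m = 34 80 36 ∥ 28 6e 97.
Inner hash: sum = 52+128+54+40+110+151 = 535 → 02 17.
Outer input = (K'⊕opad) ∥ inner = 5e ea 5c ∥ 02 17.
Outer hash (tag): sum = 94+234+92+2+23 = 445 → 01 bd.

01bd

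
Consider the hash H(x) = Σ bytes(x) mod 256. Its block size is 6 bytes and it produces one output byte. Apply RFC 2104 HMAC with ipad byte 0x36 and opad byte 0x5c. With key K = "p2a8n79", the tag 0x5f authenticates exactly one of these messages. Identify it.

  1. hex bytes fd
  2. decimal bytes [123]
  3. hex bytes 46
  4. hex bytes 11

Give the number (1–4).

Key "p2a8n79" = 70 32 61 38 6e 37 39 is 7 bytes > B = 6, so hash it first: H(key) = 19, then zero-pad to 6 bytes: K' = 19 00 00 00 00 00.
K' ⊕ ipad = 2f 36 36 36 36 36; K' ⊕ opad = 45 5c 5c 5c 5c 5c.
m1: inner = H(2f 36 36 36 36 36 fd) = 3a; tag = H(45 5c 5c 5c 5c 5c 3a) = 4b
m2: inner = H(2f 36 36 36 36 36 7b) = b8; tag = H(45 5c 5c 5c 5c 5c b8) = c9
m3: inner = H(2f 36 36 36 36 36 46) = 83; tag = H(45 5c 5c 5c 5c 5c 83) = 94
m4: inner = H(2f 36 36 36 36 36 11) = 4e; tag = H(45 5c 5c 5c 5c 5c 4e) = 5f ← matches

4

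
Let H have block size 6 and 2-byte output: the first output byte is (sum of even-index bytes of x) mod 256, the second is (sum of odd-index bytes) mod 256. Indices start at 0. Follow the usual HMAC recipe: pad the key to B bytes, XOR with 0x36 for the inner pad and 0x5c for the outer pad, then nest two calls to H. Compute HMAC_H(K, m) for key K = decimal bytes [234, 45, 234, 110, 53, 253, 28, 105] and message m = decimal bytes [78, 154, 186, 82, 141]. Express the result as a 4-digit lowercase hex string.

Key decimal bytes [234, 45, 234, 110, 53, 253, 28, 105] = ea 2d ea 6e 35 fd 1c 69 is 8 bytes > B = 6, so hash it first: H(key) = 25 01, then zero-pad to 6 bytes: K' = 25 01 00 00 00 00.
K' ⊕ ipad = 13 37 36 36 36 36.  K' ⊕ opad = 79 5d 5c 5c 5c 5c.
Inner input = (K'⊕ipad) ∥ m = 13 37 36 36 36 36 ∥ 4e 9a ba 52 8d.
Inner hash: even-index sum = 532 mod 256 = 20; odd-index sum = 399 mod 256 = 143 → 14 8f.
Outer input = (K'⊕opad) ∥ inner = 79 5d 5c 5c 5c 5c ∥ 14 8f.
Outer hash (tag): even-index sum = 325 mod 256 = 69; odd-index sum = 420 mod 256 = 164 → 45 a4.

45a4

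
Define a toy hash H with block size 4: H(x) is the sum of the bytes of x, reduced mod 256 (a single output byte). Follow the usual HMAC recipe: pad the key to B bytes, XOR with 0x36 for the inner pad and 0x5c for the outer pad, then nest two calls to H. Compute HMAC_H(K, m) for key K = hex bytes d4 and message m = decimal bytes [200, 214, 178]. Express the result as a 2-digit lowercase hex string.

70

Key hex bytes d4 is 1 byte ≤ B = 4; zero-pad to 4 bytes: K' = d4 00 00 00.
K' ⊕ ipad = e2 36 36 36.  K' ⊕ opad = 88 5c 5c 5c.
Inner input = (K'⊕ipad) ∥ m = e2 36 36 36 ∥ c8 d6 b2.
Inner hash: sum = 226+54+54+54+200+214+178 = 980; mod 256 = 212 → d4.
Outer input = (K'⊕opad) ∥ inner = 88 5c 5c 5c ∥ d4.
Outer hash (tag): sum = 136+92+92+92+212 = 624; mod 256 = 112 → 70.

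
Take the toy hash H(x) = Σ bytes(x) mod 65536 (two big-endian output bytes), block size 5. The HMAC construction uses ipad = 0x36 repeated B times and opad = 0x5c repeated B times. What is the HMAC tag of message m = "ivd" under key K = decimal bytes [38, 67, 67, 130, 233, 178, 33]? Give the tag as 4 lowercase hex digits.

031f

Key decimal bytes [38, 67, 67, 130, 233, 178, 33] = 26 43 43 82 e9 b2 21 is 7 bytes > B = 5, so hash it first: H(key) = 02 ea, then zero-pad to 5 bytes: K' = 02 ea 00 00 00.
K' ⊕ ipad = 34 dc 36 36 36.  K' ⊕ opad = 5e b6 5c 5c 5c.
Inner input = (K'⊕ipad) ∥ m = 34 dc 36 36 36 ∥ 69 76 64.
Inner hash: sum = 52+220+54+54+54+105+118+100 = 757 → 02 f5.
Outer input = (K'⊕opad) ∥ inner = 5e b6 5c 5c 5c ∥ 02 f5.
Outer hash (tag): sum = 94+182+92+92+92+2+245 = 799 → 03 1f.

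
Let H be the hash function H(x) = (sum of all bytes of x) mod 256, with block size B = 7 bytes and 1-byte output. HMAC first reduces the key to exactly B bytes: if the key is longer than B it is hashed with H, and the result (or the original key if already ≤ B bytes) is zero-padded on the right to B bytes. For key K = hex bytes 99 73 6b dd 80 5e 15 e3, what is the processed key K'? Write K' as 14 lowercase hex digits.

|K| = 8 > B = 7, so first hash the key.
H(K): sum = 153+115+107+221+128+94+21+227 = 1066; mod 256 = 42 → 2a.
Zero-pad H(K) = 2a to 7 bytes: K' = 2a 00 00 00 00 00 00.

2a000000000000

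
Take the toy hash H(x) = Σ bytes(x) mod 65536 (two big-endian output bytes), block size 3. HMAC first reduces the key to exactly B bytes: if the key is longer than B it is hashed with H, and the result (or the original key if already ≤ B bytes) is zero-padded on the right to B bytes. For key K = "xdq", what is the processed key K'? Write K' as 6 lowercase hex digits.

Key "xdq" = 78 64 71 is exactly B = 3 bytes: K' = 78 64 71.

786471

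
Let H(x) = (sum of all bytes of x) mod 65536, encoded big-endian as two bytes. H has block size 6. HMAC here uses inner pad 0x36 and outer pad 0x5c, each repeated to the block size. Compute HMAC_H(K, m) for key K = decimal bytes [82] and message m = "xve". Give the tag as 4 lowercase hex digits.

02a1

Key decimal bytes [82] = 52 is 1 byte ≤ B = 6; zero-pad to 6 bytes: K' = 52 00 00 00 00 00.
K' ⊕ ipad = 64 36 36 36 36 36.  K' ⊕ opad = 0e 5c 5c 5c 5c 5c.
Inner input = (K'⊕ipad) ∥ m = 64 36 36 36 36 36 ∥ 78 76 65.
Inner hash: sum = 100+54+54+54+54+54+120+118+101 = 709 → 02 c5.
Outer input = (K'⊕opad) ∥ inner = 0e 5c 5c 5c 5c 5c ∥ 02 c5.
Outer hash (tag): sum = 14+92+92+92+92+92+2+197 = 673 → 02 a1.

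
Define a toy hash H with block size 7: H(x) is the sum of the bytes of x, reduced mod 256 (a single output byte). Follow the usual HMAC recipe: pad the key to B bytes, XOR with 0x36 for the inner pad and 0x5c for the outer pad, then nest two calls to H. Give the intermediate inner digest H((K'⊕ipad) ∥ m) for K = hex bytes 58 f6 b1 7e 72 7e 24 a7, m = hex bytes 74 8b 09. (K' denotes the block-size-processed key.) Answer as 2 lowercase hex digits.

Key hex bytes 58 f6 b1 7e 72 7e 24 a7 is 8 bytes > B = 7, so hash it first: H(key) = 38, then zero-pad to 7 bytes: K' = 38 00 00 00 00 00 00.
K' ⊕ ipad = 0e 36 36 36 36 36 36.
Inner input = 0e 36 36 36 36 36 36 ∥ 74 8b 09.
Inner hash: sum = 14+54+54+54+54+54+54+116+139+9 = 602; mod 256 = 90 → 5a.

5a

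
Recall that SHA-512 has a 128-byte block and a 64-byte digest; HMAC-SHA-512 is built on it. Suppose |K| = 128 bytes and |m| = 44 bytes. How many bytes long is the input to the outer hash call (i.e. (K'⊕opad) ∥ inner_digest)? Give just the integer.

192

Key is 128 ≤ 128 bytes, zero-padded: |K'| = 128.
Outer input = (K'⊕opad) ∥ H(inner) → 128 + 64 = 192 bytes.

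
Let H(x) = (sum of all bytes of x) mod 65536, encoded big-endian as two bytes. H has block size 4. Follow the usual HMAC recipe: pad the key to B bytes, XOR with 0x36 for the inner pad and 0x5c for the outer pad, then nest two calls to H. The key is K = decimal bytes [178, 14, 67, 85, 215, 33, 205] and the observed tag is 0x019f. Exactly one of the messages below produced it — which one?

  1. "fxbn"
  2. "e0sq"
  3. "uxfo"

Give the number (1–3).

Key decimal bytes [178, 14, 67, 85, 215, 33, 205] = b2 0e 43 55 d7 21 cd is 7 bytes > B = 4, so hash it first: H(key) = 03 1d, then zero-pad to 4 bytes: K' = 03 1d 00 00.
K' ⊕ ipad = 35 2b 36 36; K' ⊕ opad = 5f 41 5c 5c.
m1: inner = H(35 2b 36 36 66 78 62 6e) = 02 7a; tag = H(5f 41 5c 5c 02 7a) = 01d4
m2: inner = H(35 2b 36 36 65 30 73 71) = 02 45; tag = H(5f 41 5c 5c 02 45) = 019f ← matches
m3: inner = H(35 2b 36 36 75 78 66 6f) = 02 8e; tag = H(5f 41 5c 5c 02 8e) = 01e8

2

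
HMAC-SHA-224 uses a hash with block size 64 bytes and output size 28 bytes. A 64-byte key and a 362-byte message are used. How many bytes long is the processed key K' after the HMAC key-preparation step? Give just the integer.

Key is 64 ≤ 64 bytes, zero-padded: |K'| = 64.

64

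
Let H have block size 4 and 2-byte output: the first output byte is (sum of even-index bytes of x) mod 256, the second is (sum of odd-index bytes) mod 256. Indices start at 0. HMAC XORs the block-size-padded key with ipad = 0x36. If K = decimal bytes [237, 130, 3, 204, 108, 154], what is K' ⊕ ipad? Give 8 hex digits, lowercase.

Key decimal bytes [237, 130, 3, 204, 108, 154] = ed 82 03 cc 6c 9a is 6 bytes > B = 4, so hash it first: H(key) = 5c e8, then zero-pad to 4 bytes: K' = 5c e8 00 00.
XOR each byte with 0x36: 5c⊕36=6a, e8⊕36=de, 00⊕36=36, 00⊕36=36.

6ade3636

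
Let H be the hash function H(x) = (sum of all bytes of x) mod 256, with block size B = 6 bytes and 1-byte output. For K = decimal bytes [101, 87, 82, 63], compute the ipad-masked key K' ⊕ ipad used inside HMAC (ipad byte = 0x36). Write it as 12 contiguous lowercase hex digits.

536164093636

Key decimal bytes [101, 87, 82, 63] = 65 57 52 3f is 4 bytes ≤ B = 6; zero-pad to 6 bytes: K' = 65 57 52 3f 00 00.
XOR each byte with 0x36: 65⊕36=53, 57⊕36=61, 52⊕36=64, 3f⊕36=09, 00⊕36=36, 00⊕36=36.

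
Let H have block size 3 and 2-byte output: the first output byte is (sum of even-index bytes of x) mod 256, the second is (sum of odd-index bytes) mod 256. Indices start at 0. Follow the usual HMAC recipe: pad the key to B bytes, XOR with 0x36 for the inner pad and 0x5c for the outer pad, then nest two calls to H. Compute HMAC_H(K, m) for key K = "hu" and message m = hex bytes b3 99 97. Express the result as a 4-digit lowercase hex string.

Key "hu" = 68 75 is 2 bytes ≤ B = 3; zero-pad to 3 bytes: K' = 68 75 00.
K' ⊕ ipad = 5e 43 36.  K' ⊕ opad = 34 29 5c.
Inner input = (K'⊕ipad) ∥ m = 5e 43 36 ∥ b3 99 97.
Inner hash: even-index sum = 301 mod 256 = 45; odd-index sum = 397 mod 256 = 141 → 2d 8d.
Outer input = (K'⊕opad) ∥ inner = 34 29 5c ∥ 2d 8d.
Outer hash (tag): even-index sum = 285 mod 256 = 29; odd-index sum = 86 mod 256 = 86 → 1d 56.

1d56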